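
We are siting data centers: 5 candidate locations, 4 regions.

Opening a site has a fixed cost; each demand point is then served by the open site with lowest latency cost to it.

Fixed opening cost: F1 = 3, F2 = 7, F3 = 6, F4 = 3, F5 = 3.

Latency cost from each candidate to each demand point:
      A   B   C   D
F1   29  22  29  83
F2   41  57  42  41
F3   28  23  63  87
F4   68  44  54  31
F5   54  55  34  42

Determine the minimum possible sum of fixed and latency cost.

Open {F1, F4}: assign each demand point to its cheapest open site.
  A→F1 29, B→F1 22, C→F1 29, D→F4 31
  latency cost 111, fixed 6 → total 117.
Compare {F1, F4, F5}: latency cost 111 + fixed 9 = 120.
Compare {F1, F3, F4}: latency cost 110 + fixed 12 = 122.
Compare {F1, F2, F4}: latency cost 111 + fixed 13 = 124.
All other subsets cost ≥ 120. Minimum total cost: 117.

117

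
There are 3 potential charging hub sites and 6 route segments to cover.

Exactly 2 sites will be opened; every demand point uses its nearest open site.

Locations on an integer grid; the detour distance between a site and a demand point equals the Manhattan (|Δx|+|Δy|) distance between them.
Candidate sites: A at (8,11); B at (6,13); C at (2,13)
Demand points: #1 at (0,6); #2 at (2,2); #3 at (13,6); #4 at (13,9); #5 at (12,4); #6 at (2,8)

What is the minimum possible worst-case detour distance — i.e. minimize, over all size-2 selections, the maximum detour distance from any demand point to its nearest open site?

Open {A, C}.
  Farthest demand point is #2 at detour distance 11 (to C); all others are ≤ 11.
With {A, B} the worst case is 15.
With {B, C} the worst case is 15.
No size-2 selection achieves below 11.

11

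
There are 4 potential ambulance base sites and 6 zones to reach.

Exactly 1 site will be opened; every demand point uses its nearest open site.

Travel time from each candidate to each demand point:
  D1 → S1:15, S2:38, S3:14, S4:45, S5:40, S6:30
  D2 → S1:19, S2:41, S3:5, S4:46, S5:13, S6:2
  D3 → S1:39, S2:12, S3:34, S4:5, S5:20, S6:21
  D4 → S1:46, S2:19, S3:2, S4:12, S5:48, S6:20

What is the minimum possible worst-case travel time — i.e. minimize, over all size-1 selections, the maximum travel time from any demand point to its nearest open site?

39

Open {D3}.
  Farthest demand point is S1 at travel time 39 (to D3); all others are ≤ 39.
With {D1} the worst case is 45.
With {D2} the worst case is 46.
No size-1 selection achieves below 39.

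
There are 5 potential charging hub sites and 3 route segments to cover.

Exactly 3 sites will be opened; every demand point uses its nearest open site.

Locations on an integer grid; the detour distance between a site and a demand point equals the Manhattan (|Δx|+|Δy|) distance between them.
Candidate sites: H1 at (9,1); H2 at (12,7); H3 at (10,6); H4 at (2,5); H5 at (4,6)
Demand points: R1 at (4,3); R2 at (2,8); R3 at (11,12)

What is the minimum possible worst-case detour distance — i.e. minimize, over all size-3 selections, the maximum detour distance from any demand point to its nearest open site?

Open {H1, H2, H4}.
  Farthest demand point is R3 at detour distance 6 (to H2); all others are ≤ 6.
With {H1, H2, H5} the worst case is 6.
With {H2, H3, H4} the worst case is 6.
No size-3 selection achieves below 6.

6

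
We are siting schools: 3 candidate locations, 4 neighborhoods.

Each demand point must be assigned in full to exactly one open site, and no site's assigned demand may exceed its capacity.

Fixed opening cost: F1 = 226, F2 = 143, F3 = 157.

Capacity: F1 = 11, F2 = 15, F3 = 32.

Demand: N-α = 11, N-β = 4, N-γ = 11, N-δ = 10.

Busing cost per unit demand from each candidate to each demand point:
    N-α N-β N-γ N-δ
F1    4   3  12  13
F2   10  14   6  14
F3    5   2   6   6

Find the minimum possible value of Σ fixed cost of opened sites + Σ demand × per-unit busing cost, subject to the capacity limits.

Open {F2, F3}; cheapest assignment that respects the capacities:
  F2 (cap 15, load 11): N-γ — cost 11×6 = 66
  F3 (cap 32, load 25): N-α, N-β, N-δ — cost 11×5 + 4×2 + 10×6 = 123
  Shipping 189, fixed 300 → total 489.
  Any other capacity-feasible assignment to {F2, F3} ships for at least 189.
Compare {F1, F3}: its best feasible assignment gives total 561.
Compare {F1, F2, F3}: its best feasible assignment gives total 704.
Every other set of open sites that can feasibly serve all demand totals ≥ 561 even under its best assignment. Minimum: 489.

489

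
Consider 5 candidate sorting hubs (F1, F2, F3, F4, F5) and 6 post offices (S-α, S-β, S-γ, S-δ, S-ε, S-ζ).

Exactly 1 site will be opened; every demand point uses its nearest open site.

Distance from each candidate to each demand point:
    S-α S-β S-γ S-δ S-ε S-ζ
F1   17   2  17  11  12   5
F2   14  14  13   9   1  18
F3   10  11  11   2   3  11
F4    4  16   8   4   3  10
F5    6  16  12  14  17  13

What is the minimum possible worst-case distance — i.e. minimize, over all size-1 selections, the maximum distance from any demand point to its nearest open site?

11

Open {F3}.
  Farthest demand point is S-β at distance 11 (to F3); all others are ≤ 11.
With {F4} the worst case is 16.
With {F1} the worst case is 17.
No size-1 selection achieves below 11.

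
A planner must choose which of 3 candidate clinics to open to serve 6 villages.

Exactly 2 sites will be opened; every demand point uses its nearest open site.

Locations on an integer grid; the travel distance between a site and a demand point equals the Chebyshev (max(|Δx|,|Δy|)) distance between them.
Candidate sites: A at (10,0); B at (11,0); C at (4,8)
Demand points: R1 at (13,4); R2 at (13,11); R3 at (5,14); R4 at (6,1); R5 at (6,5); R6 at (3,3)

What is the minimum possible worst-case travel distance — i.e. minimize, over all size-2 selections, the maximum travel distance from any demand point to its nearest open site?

9

Open {A, C}.
  Farthest demand point is R2 at travel distance 9 (to C); all others are ≤ 9.
With {B, C} the worst case is 9.
With {A, B} the worst case is 14.
No size-2 selection achieves below 9.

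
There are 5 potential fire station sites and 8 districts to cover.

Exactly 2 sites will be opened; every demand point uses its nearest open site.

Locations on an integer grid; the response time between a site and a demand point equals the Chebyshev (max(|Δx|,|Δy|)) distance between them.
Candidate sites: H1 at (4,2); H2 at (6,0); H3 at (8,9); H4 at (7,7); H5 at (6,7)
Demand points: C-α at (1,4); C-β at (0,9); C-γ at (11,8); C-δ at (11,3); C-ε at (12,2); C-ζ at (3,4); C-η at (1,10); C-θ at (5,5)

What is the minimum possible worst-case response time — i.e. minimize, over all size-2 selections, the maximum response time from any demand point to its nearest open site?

Open {H1, H5}.
  Farthest demand point is C-β at response time 6 (to H5); all others are ≤ 6.
With {H2, H5} the worst case is 6.
With {H3, H5} the worst case is 6.
No size-2 selection achieves below 6.

6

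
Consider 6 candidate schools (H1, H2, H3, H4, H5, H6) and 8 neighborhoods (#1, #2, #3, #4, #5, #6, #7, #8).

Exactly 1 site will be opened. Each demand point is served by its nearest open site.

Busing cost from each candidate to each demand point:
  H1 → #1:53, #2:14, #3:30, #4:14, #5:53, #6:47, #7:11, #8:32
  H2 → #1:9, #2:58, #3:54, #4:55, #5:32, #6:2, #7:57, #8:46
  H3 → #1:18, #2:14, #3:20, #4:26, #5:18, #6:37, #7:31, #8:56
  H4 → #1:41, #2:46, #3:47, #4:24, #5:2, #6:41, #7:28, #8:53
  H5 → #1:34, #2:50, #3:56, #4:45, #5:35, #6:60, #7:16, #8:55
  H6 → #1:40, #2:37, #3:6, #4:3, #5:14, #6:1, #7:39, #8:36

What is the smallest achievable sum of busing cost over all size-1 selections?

Open {H6}.
  #1→H6 40, #2→H6 37, #3→H6 6, #4→H6 3, #5→H6 14, #6→H6 1, #7→H6 39, #8→H6 36  ⇒ total 176.
Compare {H3}: total 220.
Compare {H1}: total 254.
No size-1 selection does better; minimum is 176.

176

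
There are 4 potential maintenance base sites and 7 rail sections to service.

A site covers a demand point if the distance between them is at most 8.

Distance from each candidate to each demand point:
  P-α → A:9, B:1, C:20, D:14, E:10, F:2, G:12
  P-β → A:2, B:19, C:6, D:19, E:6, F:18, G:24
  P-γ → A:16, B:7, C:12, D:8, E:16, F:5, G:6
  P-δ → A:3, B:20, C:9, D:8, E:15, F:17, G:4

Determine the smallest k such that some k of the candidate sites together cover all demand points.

2

Coverage sets (demand points within 8 of each site):
  P-α: {B, F}
  P-β: {A, C, E}
  P-γ: {B, D, F, G}
  P-δ: {A, D, G}
No single site covers all 7 demand points.
But {P-β, P-γ} covers everything, so the minimum is 2.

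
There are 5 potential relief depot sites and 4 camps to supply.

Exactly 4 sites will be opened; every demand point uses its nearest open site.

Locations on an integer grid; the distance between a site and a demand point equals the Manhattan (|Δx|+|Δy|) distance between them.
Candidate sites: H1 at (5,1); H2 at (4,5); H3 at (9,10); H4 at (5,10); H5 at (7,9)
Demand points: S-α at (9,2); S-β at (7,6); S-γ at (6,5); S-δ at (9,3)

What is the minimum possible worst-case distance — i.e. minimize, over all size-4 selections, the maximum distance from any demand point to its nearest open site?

6

Open {H1, H2, H3, H4}.
  Farthest demand point is S-δ at distance 6 (to H1); all others are ≤ 6.
With {H1, H2, H3, H5} the worst case is 6.
With {H1, H2, H4, H5} the worst case is 6.
No size-4 selection achieves below 6.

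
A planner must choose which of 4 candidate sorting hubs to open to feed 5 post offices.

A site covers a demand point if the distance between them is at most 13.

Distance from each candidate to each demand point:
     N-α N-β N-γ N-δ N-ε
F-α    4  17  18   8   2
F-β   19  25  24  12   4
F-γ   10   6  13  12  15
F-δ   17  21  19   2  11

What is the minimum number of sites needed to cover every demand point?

2

Coverage sets (demand points within 13 of each site):
  F-α: {N-α, N-δ, N-ε}
  F-β: {N-δ, N-ε}
  F-γ: {N-α, N-β, N-γ, N-δ}
  F-δ: {N-δ, N-ε}
No single site covers all 5 demand points.
But {F-α, F-γ} covers everything, so the minimum is 2.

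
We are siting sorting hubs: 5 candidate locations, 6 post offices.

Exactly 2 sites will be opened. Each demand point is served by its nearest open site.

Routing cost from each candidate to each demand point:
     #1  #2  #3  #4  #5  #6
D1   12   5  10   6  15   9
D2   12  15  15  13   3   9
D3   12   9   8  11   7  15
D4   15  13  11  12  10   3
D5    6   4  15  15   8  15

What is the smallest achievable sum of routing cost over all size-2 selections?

43

Open {D1, D5}.
  #1→D5 6, #2→D5 4, #3→D1 10, #4→D1 6, #5→D5 8, #6→D1 9  ⇒ total 43.
Compare {D4, D5}: total 44.
Compare {D1, D2}: total 45.
No size-2 selection does better; minimum is 43.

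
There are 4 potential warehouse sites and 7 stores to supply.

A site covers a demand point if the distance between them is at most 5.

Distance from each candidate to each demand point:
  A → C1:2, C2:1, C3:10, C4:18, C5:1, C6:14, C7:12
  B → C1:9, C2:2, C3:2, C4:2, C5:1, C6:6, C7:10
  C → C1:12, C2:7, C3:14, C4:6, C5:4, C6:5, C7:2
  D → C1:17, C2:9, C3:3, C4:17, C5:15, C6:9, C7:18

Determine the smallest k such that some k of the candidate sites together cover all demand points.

3

Coverage sets (demand points within 5 of each site):
  A: {C1, C2, C5}
  B: {C2, C3, C4, C5}
  C: {C5, C6, C7}
  D: {C3}
No 2 sites suffice: every size-2 union leaves at least one demand point uncovered.
But {A, B, C} covers everything, so the minimum is 3.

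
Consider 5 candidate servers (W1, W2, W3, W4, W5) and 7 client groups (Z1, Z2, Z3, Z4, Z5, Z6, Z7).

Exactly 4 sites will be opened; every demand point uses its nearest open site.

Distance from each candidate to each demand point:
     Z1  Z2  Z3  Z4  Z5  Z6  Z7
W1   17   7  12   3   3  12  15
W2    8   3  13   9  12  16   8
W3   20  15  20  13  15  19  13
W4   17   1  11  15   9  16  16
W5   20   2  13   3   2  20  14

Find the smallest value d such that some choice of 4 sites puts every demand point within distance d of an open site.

12

Open {W1, W2, W3, W4}.
  Farthest demand point is Z6 at distance 12 (to W1); all others are ≤ 12.
With {W1, W2, W3, W5} the worst case is 12.
With {W1, W2, W4, W5} the worst case is 12.
No size-4 selection achieves below 12.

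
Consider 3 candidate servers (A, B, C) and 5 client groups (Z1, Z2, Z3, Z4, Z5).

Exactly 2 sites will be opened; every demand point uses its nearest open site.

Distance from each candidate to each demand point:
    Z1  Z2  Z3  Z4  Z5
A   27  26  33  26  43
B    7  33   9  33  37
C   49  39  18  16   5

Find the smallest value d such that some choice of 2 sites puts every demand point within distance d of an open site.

27

Open {A, C}.
  Farthest demand point is Z1 at distance 27 (to A); all others are ≤ 27.
With {B, C} the worst case is 33.
With {A, B} the worst case is 37.
No size-2 selection achieves below 27.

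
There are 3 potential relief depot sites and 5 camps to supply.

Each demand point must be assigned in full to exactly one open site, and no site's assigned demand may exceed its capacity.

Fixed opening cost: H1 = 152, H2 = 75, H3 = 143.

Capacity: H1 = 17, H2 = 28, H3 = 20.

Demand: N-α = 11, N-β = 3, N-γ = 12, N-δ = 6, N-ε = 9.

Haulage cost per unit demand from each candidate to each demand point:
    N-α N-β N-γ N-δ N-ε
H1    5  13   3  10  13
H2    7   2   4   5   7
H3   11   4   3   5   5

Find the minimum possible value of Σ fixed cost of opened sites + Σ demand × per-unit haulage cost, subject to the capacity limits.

Open {H2, H3}; cheapest assignment that respects the capacities:
  H2 (cap 28, load 26): N-α, N-β, N-γ — cost 11×7 + 3×2 + 12×4 = 131
  H3 (cap 20, load 15): N-δ, N-ε — cost 6×5 + 9×5 = 75
  Shipping 206, fixed 218 → total 424.
  Any other capacity-feasible assignment to {H2, H3} ships for at least 206.
Compare {H1, H2}: its best feasible assignment gives total 459.
Compare {H1, H2, H3}: its best feasible assignment gives total 554.
Every other set of open sites that can feasibly serve all demand totals ≥ 459 even under its best assignment. Minimum: 424.

424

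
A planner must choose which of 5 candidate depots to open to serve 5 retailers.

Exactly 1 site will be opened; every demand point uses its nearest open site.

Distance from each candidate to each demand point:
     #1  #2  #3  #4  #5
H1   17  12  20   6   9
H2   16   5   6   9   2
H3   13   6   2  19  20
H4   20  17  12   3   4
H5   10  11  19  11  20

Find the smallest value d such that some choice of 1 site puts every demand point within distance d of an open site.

16

Open {H2}.
  Farthest demand point is #1 at distance 16 (to H2); all others are ≤ 16.
With {H1} the worst case is 20.
With {H3} the worst case is 20.
No size-1 selection achieves below 16.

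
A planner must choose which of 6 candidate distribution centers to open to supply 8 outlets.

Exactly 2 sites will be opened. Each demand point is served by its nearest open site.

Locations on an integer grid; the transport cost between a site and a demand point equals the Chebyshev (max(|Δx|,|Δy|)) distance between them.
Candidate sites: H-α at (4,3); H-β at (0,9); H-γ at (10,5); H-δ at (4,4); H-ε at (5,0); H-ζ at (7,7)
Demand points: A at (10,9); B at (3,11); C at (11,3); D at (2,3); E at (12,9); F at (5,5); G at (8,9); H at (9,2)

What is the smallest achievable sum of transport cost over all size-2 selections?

Open {H-γ, H-ζ}.
  A→H-ζ 3, B→H-ζ 4, C→H-γ 2, D→H-ζ 5, E→H-γ 4, F→H-ζ 2, G→H-ζ 2, H→H-γ 3  ⇒ total 25.
Compare {H-δ, H-ζ}: total 26.
Compare {H-α, H-ζ}: total 27.
No size-2 selection does better; minimum is 25.

25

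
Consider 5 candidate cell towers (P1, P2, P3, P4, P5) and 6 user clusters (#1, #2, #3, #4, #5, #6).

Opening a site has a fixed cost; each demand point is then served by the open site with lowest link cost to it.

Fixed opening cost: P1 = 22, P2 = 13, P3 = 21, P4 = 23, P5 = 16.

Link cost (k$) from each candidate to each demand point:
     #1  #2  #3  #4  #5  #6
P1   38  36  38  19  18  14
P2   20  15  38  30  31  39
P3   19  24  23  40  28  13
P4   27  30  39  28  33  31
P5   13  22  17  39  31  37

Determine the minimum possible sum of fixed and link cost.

141

Open {P1, P5}: assign each demand point to its cheapest open site.
  #1→P5 13, #2→P5 22, #3→P5 17, #4→P1 19, #5→P1 18, #6→P1 14
  link cost 103, fixed 38 → total 141.
Compare {P1, P2, P5}: link cost 96 + fixed 51 = 147.
Compare {P1, P2}: link cost 124 + fixed 35 = 159.
Compare {P1, P3}: link cost 116 + fixed 43 = 159.
All other subsets cost ≥ 147. Minimum total cost: 141.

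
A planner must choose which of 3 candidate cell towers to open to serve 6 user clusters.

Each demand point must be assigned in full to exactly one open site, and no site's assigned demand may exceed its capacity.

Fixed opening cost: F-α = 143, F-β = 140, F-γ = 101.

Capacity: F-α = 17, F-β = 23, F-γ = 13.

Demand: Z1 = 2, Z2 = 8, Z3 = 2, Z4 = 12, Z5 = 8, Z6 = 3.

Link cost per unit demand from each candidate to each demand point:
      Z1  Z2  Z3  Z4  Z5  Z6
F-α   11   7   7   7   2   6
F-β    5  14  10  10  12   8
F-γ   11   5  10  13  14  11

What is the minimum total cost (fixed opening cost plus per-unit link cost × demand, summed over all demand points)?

Open {F-α, F-β}; cheapest assignment that respects the capacities:
  F-α (cap 17, load 16): Z2, Z5 — cost 8×7 + 8×2 = 72
  F-β (cap 23, load 19): Z1, Z3, Z4, Z6 — cost 2×5 + 2×10 + 12×10 + 3×8 = 174
  Shipping 246, fixed 283 → total 529.
  Any other capacity-feasible assignment to {F-α, F-β} ships for at least 246.
Compare {F-β, F-γ}: its best feasible assignment gives total 560.
Compare {F-α, F-β, F-γ}: its best feasible assignment gives total 602.
Every other set of open sites that can feasibly serve all demand totals ≥ 560 even under its best assignment. Minimum: 529.

529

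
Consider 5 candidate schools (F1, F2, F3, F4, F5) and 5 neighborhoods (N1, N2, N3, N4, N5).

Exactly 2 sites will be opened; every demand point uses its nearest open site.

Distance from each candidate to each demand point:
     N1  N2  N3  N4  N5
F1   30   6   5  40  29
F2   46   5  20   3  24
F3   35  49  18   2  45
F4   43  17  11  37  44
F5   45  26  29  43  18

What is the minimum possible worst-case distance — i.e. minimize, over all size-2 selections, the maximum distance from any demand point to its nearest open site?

30

Open {F1, F2}.
  Farthest demand point is N1 at distance 30 (to F1); all others are ≤ 30.
With {F1, F3} the worst case is 30.
With {F2, F3} the worst case is 35.
No size-2 selection achieves below 30.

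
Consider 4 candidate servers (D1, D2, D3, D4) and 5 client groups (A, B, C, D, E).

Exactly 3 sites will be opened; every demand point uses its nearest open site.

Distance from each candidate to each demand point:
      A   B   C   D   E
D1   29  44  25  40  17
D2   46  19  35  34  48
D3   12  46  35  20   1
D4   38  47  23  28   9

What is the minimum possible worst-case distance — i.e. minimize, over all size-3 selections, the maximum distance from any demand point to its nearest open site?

23

Open {D2, D3, D4}.
  Farthest demand point is C at distance 23 (to D4); all others are ≤ 23.
With {D1, D2, D3} the worst case is 25.
With {D1, D2, D4} the worst case is 29.
No size-3 selection achieves below 23.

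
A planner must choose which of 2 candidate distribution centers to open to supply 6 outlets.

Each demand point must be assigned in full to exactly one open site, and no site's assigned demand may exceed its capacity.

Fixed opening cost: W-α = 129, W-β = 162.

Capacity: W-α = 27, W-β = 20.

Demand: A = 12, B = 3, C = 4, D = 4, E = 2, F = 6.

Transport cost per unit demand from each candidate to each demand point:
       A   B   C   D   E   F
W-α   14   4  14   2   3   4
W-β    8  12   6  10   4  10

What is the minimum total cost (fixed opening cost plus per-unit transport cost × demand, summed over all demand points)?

Open {W-α, W-β}; cheapest assignment that respects the capacities:
  W-α (cap 27, load 15): B, D, E, F — cost 3×4 + 4×2 + 2×3 + 6×4 = 50
  W-β (cap 20, load 16): A, C — cost 12×8 + 4×6 = 120
  Shipping 170, fixed 291 → total 461.
  Any other capacity-feasible assignment to {W-α, W-β} ships for at least 170.
Total demand is 31 and no other set of sites has combined capacity ≥ 31, so {W-α, W-β} is the only feasible choice of open sites. Minimum: 461.

461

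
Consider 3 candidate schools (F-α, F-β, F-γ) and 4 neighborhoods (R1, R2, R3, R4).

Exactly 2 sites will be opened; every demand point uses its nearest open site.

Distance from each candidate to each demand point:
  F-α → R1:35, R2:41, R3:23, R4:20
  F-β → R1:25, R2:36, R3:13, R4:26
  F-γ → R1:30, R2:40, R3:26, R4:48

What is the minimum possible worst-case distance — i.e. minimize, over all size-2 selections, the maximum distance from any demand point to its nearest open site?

36

Open {F-α, F-β}.
  Farthest demand point is R2 at distance 36 (to F-β); all others are ≤ 36.
With {F-β, F-γ} the worst case is 36.
With {F-α, F-γ} the worst case is 40.
No size-2 selection achieves below 36.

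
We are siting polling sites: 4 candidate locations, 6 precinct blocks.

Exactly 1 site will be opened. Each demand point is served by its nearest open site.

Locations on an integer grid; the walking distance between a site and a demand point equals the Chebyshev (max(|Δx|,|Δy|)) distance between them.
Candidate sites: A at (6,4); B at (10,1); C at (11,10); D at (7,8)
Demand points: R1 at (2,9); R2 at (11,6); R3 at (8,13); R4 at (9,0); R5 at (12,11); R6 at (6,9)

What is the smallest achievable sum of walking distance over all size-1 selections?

28

Open {D}.
  R1→D 5, R2→D 4, R3→D 5, R4→D 8, R5→D 5, R6→D 1  ⇒ total 28.
Compare {C}: total 32.
Compare {A}: total 35.
No size-1 selection does better; minimum is 28.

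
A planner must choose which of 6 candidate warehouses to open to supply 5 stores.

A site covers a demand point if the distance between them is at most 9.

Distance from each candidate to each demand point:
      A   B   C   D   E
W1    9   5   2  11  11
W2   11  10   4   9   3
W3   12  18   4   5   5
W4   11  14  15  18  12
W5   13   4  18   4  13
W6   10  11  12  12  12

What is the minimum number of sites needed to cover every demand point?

Coverage sets (demand points within 9 of each site):
  W1: {A, B, C}
  W2: {C, D, E}
  W3: {C, D, E}
  W4: {}
  W5: {B, D}
  W6: {}
No single site covers all 5 demand points.
But {W1, W2} covers everything, so the minimum is 2.

2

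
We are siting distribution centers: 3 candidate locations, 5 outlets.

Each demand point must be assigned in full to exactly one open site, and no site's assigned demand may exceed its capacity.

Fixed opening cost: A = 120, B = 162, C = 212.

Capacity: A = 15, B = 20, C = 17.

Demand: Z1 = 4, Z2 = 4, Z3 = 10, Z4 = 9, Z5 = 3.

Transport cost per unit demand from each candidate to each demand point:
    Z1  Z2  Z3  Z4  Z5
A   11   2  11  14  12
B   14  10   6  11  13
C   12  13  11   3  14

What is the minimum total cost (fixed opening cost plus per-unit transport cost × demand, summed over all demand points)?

529

Open {A, B}; cheapest assignment that respects the capacities:
  A (cap 15, load 11): Z1, Z2, Z5 — cost 4×11 + 4×2 + 3×12 = 88
  B (cap 20, load 19): Z3, Z4 — cost 10×6 + 9×11 = 159
  Shipping 247, fixed 282 → total 529.
  Any other capacity-feasible assignment to {A, B} ships for at least 247.
Compare {A, C}: its best feasible assignment gives total 567.
Compare {B, C}: its best feasible assignment gives total 588.
Every other set of open sites that can feasibly serve all demand totals ≥ 567 even under its best assignment. Minimum: 529.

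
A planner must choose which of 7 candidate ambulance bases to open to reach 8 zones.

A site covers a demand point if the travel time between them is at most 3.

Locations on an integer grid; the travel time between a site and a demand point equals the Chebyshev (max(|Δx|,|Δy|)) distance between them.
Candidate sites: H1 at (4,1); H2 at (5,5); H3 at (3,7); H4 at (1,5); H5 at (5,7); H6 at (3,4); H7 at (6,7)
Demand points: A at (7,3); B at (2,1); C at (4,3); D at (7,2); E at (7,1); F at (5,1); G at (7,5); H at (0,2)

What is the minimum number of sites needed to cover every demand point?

Coverage sets (demand points within 3 of each site):
  H1: {A, B, C, D, E, F}
  H2: {A, C, D, G}
  H3: {}
  H4: {C, H}
  H5: {G}
  H6: {B, C, F, H}
  H7: {G}
No 2 sites suffice: every size-2 union leaves at least one demand point uncovered.
But {H1, H2, H4} covers everything, so the minimum is 3.

3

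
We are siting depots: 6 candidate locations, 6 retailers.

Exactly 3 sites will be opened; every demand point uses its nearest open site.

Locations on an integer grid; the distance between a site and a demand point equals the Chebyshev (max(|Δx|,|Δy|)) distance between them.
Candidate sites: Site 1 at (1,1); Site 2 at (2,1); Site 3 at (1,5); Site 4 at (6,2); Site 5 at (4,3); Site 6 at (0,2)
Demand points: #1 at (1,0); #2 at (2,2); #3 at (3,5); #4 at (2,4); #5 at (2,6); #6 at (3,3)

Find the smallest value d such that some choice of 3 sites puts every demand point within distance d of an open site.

Open {Site 1, Site 2, Site 3}.
  Farthest demand point is #3 at distance 2 (to Site 3); all others are ≤ 2.
With {Site 1, Site 3, Site 4} the worst case is 2.
With {Site 1, Site 3, Site 5} the worst case is 2.
No size-3 selection achieves below 2.

2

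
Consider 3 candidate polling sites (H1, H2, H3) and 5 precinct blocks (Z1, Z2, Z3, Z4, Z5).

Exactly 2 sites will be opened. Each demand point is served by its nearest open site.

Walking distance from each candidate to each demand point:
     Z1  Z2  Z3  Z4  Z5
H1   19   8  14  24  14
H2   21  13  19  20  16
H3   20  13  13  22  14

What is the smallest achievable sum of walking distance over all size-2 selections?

Open {H1, H2}.
  Z1→H1 19, Z2→H1 8, Z3→H1 14, Z4→H2 20, Z5→H1 14  ⇒ total 75.
Compare {H1, H3}: total 76.
Compare {H2, H3}: total 80.

75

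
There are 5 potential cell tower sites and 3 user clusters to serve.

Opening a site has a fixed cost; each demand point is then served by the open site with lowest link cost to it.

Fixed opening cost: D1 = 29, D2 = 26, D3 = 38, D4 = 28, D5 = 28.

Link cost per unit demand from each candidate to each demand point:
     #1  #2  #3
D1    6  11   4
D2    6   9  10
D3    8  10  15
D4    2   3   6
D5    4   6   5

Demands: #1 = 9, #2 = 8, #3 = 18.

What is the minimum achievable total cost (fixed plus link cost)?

171

Open {D1, D4}: assign each demand point to its cheapest open site.
  #1→D4 9×2=18, #2→D4 8×3=24, #3→D1 18×4=72
  link cost 114, fixed 57 → total 171.
Compare {D4}: link cost 150 + fixed 28 = 178.
Compare {D4, D5}: link cost 132 + fixed 56 = 188.
Compare {D1, D2, D4}: link cost 114 + fixed 83 = 197.
All other subsets cost ≥ 178. Minimum total cost: 171.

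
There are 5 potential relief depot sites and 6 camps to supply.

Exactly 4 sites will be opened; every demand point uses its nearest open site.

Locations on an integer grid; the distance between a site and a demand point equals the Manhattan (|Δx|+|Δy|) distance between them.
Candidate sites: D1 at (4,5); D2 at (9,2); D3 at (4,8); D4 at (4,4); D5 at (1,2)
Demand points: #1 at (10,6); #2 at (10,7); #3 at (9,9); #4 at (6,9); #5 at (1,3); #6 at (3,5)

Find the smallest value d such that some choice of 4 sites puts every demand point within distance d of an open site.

6

Open {D1, D2, D3, D4}.
  Farthest demand point is #2 at distance 6 (to D2); all others are ≤ 6.
With {D1, D2, D3, D5} the worst case is 6.
With {D2, D3, D4, D5} the worst case is 6.
No size-4 selection achieves below 6.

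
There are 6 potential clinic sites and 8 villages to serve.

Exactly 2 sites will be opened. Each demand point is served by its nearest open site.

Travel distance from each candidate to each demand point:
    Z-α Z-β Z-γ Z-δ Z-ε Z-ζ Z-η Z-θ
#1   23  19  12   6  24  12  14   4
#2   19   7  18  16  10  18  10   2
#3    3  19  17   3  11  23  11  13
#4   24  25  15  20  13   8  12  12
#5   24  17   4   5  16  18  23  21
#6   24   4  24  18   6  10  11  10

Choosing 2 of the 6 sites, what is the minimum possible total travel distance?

Open {#3, #6}.
  Z-α→#3 3, Z-β→#6 4, Z-γ→#3 17, Z-δ→#3 3, Z-ε→#6 6, Z-ζ→#6 10, Z-η→#3 11, Z-θ→#6 10  ⇒ total 64.
Compare {#2, #3}: total 70.
Compare {#5, #6}: total 74.
No size-2 selection does better; minimum is 64.

64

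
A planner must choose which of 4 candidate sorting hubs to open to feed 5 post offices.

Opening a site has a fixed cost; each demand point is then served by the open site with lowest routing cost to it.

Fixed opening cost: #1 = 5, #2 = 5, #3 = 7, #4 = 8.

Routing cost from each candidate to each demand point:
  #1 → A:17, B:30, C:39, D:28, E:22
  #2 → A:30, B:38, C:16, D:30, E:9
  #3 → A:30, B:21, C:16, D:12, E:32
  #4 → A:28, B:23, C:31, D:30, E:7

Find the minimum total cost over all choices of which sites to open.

92

Open {#1, #2, #3}: assign each demand point to its cheapest open site.
  A→#1 17, B→#3 21, C→#2 16, D→#3 12, E→#2 9
  routing cost 75, fixed 17 → total 92.
Compare {#1, #3, #4}: routing cost 73 + fixed 20 = 93.
Compare {#1, #2, #3, #4}: routing cost 73 + fixed 25 = 98.
Compare {#3, #4}: routing cost 84 + fixed 15 = 99.
All other subsets cost ≥ 93. Minimum total cost: 92.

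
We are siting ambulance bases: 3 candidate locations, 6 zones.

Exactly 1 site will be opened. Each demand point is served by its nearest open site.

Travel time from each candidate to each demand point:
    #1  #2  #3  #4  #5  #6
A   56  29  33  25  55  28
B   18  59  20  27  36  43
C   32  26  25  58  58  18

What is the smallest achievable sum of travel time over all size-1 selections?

203

Open {B}.
  #1→B 18, #2→B 59, #3→B 20, #4→B 27, #5→B 36, #6→B 43  ⇒ total 203.
Compare {C}: total 217.
Compare {A}: total 226.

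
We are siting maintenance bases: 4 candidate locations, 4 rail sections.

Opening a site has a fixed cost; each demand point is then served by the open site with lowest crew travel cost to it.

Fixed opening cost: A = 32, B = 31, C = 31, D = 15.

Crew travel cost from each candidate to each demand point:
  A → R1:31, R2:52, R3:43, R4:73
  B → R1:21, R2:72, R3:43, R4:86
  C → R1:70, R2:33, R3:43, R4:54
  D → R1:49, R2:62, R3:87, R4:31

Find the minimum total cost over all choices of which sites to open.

Open {C, D}: assign each demand point to its cheapest open site.
  R1→D 49, R2→C 33, R3→C 43, R4→D 31
  crew travel cost 156, fixed 46 → total 202.
Compare {B, D}: crew travel cost 157 + fixed 46 = 203.
Compare {A, D}: crew travel cost 157 + fixed 47 = 204.
Compare {B, C, D}: crew travel cost 128 + fixed 77 = 205.
All other subsets cost ≥ 203. Minimum total cost: 202.

202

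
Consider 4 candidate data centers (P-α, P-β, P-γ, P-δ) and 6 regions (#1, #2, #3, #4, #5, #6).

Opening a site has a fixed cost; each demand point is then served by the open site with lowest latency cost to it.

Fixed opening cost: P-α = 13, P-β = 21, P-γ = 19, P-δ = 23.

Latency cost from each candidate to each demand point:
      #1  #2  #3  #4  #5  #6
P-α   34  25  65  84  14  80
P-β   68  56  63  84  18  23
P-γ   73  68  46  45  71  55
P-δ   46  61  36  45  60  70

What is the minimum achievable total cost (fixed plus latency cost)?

Open {P-α, P-β, P-δ}: assign each demand point to its cheapest open site.
  #1→P-α 34, #2→P-α 25, #3→P-δ 36, #4→P-δ 45, #5→P-α 14, #6→P-β 23
  latency cost 177, fixed 57 → total 234.
Compare {P-α, P-β, P-γ}: latency cost 187 + fixed 53 = 240.
Compare {P-α, P-γ}: latency cost 219 + fixed 32 = 251.
Compare {P-α, P-β, P-γ, P-δ}: latency cost 177 + fixed 76 = 253.
All other subsets cost ≥ 240. Minimum total cost: 234.

234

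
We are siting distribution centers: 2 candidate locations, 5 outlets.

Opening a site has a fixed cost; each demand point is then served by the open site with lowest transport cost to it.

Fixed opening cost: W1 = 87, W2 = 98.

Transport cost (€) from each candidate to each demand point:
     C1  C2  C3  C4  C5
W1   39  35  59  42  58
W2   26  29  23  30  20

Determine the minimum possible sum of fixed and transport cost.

Open {W2}: assign each demand point to its cheapest open site.
  C1→W2 26, C2→W2 29, C3→W2 23, C4→W2 30, C5→W2 20
  transport cost 128, fixed 98 → total 226.
Compare {W1, W2}: transport cost 128 + fixed 185 = 313.
Compare {W1}: transport cost 233 + fixed 87 = 320.

226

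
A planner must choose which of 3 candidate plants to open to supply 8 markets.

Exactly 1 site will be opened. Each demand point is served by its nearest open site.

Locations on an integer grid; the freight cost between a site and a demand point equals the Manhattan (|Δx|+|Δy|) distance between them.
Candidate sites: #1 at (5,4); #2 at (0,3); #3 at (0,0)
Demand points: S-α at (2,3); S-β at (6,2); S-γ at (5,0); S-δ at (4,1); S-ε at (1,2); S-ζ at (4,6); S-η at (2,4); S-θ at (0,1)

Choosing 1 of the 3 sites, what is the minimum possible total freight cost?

Open {#1}.
  S-α→#1 4, S-β→#1 3, S-γ→#1 4, S-δ→#1 4, S-ε→#1 6, S-ζ→#1 3, S-η→#1 3, S-θ→#1 8  ⇒ total 35.
Compare {#2}: total 37.
Compare {#3}: total 43.

35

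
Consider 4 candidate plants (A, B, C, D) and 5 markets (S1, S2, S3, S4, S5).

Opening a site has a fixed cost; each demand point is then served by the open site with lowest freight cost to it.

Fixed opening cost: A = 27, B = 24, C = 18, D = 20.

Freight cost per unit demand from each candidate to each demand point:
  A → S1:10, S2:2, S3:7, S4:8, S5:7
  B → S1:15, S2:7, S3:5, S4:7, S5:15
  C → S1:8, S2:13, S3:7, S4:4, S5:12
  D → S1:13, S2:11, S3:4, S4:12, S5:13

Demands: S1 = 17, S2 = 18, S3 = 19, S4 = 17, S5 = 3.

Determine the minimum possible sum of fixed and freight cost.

402

Open {A, C, D}: assign each demand point to its cheapest open site.
  S1→C 17×8=136, S2→A 18×2=36, S3→D 19×4=76, S4→C 17×4=68, S5→A 3×7=21
  freight cost 337, fixed 65 → total 402.
Compare {A, B, C}: freight cost 356 + fixed 69 = 425.
Compare {A, B, C, D}: freight cost 337 + fixed 89 = 426.
Compare {A, C}: freight cost 394 + fixed 45 = 439.
All other subsets cost ≥ 425. Minimum total cost: 402.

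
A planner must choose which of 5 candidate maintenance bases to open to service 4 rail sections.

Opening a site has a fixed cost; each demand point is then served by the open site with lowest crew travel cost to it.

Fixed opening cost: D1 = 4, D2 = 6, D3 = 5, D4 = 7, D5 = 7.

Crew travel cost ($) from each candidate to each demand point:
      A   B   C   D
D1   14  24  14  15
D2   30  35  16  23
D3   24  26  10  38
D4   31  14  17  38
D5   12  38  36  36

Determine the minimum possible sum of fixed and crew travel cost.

Open {D1, D4}: assign each demand point to its cheapest open site.
  A→D1 14, B→D4 14, C→D1 14, D→D1 15
  crew travel cost 57, fixed 11 → total 68.
Compare {D1, D3, D4}: crew travel cost 53 + fixed 16 = 69.
Compare {D1}: crew travel cost 67 + fixed 4 = 71.
Compare {D1, D3}: crew travel cost 63 + fixed 9 = 72.
All other subsets cost ≥ 69. Minimum total cost: 68.

68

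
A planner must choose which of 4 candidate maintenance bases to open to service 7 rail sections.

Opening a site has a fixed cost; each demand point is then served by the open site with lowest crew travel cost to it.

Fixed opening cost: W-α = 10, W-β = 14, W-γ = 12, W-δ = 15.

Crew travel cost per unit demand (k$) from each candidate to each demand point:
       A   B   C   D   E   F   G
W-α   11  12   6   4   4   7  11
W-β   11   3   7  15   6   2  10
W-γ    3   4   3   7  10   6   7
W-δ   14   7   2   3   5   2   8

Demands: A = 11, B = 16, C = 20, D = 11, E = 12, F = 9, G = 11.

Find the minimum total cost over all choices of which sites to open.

348

Open {W-α, W-β, W-γ, W-δ}: assign each demand point to its cheapest open site.
  A→W-γ 11×3=33, B→W-β 16×3=48, C→W-δ 20×2=40, D→W-δ 11×3=33, E→W-α 12×4=48, F→W-β 9×2=18, G→W-γ 11×7=77
  crew travel cost 297, fixed 51 → total 348.
Compare {W-α, W-γ, W-δ}: crew travel cost 313 + fixed 37 = 350.
Compare {W-β, W-γ, W-δ}: crew travel cost 309 + fixed 41 = 350.
Compare {W-γ, W-δ}: crew travel cost 325 + fixed 27 = 352.
All other subsets cost ≥ 350. Minimum total cost: 348.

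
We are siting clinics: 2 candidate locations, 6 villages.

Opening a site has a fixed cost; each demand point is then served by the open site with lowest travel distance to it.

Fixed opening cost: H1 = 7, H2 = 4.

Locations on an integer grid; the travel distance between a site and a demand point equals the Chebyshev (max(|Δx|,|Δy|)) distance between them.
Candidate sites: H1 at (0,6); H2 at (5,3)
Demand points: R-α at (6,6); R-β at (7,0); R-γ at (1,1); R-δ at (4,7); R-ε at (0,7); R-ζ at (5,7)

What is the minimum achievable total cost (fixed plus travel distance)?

Open {H2}: assign each demand point to its cheapest open site.
  R-α→H2 3, R-β→H2 3, R-γ→H2 4, R-δ→H2 4, R-ε→H2 5, R-ζ→H2 4
  travel distance 23, fixed 4 → total 27.
Compare {H1, H2}: travel distance 19 + fixed 11 = 30.
Compare {H1}: travel distance 28 + fixed 7 = 35.

27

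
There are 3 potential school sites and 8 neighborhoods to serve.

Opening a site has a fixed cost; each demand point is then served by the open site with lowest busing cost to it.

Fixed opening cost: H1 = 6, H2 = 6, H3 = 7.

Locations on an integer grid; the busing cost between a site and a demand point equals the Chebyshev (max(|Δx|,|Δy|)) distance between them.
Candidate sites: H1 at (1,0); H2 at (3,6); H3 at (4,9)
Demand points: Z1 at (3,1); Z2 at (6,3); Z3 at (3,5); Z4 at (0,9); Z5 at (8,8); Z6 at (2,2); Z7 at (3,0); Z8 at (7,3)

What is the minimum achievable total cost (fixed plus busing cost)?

Open {H1, H2}: assign each demand point to its cheapest open site.
  Z1→H1 2, Z2→H2 3, Z3→H2 1, Z4→H2 3, Z5→H2 5, Z6→H1 2, Z7→H1 2, Z8→H2 4
  busing cost 22, fixed 12 → total 34.
Compare {H2}: busing cost 31 + fixed 6 = 37.
Compare {H1, H2, H3}: busing cost 21 + fixed 19 = 40.
Compare {H1, H3}: busing cost 29 + fixed 13 = 42.
All other subsets cost ≥ 37. Minimum total cost: 34.

34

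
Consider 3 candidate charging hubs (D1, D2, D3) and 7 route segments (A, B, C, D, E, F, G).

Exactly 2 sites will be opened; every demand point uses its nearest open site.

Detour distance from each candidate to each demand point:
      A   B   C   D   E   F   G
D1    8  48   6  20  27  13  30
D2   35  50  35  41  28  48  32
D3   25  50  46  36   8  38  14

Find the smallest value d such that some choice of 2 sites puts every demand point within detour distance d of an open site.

Open {D1, D2}.
  Farthest demand point is B at detour distance 48 (to D1); all others are ≤ 48.
With {D1, D3} the worst case is 48.
With {D2, D3} the worst case is 50.
No size-2 selection achieves below 48.

48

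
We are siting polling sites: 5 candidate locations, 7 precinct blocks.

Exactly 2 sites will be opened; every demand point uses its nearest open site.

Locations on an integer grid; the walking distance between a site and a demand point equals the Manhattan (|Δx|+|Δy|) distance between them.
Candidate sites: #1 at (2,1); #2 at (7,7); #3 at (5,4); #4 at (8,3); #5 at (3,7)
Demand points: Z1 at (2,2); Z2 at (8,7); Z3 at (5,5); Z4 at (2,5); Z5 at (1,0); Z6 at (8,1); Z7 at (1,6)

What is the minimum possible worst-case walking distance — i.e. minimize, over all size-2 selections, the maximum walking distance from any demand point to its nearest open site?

6

Open {#1, #2}.
  Farthest demand point is Z6 at walking distance 6 (to #1); all others are ≤ 6.
With {#1, #3} the worst case is 6.
With {#1, #4} the worst case is 6.
No size-2 selection achieves below 6.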